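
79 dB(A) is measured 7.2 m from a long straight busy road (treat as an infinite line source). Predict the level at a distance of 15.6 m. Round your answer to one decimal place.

75.6 dB(A)

For a line source, L₂ = L₁ − 10·log₁₀(r₂/r₁).
L₂ = 79 − 10·log₁₀(15.6/7.2) = 79 − 3.358 = 75.64 dB(A).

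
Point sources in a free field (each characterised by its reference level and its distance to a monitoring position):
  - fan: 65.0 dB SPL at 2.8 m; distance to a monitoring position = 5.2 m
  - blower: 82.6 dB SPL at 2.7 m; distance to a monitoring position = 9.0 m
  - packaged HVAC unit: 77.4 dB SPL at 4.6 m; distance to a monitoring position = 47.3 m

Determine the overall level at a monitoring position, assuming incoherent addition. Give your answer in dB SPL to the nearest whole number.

Propagate each source to the receiver with L = L_ref − 20·log₁₀(r/r_ref), then add intensities.
fan: 65.0 − 20·log₁₀(5.2/2.8) = 65.0 − 5.38 = 59.62 dB SPL.
blower: 82.6 − 20·log₁₀(9.0/2.7) = 82.6 − 10.46 = 72.14 dB SPL.
packaged HVAC unit: 77.4 − 20·log₁₀(47.3/4.6) = 77.4 − 20.24 = 57.16 dB SPL.
Σ 10^(L/10) = 1.781e+07 → L_total = 10·log₁₀(1.781e+07) = 72.51 dB SPL.

73 dB SPL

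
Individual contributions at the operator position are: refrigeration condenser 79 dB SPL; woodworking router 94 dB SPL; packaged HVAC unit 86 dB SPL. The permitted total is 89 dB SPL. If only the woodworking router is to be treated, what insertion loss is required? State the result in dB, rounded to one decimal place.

9.0 dB

The untreated sources together contribute 10^(79/10) + 10^(86/10) = 4.775e+08, i.e. 86.79 dB SPL.
The limit corresponds to 10^(89/10) = 7.943e+08; subtracting the fixed part leaves 3.168e+08 for the woodworking router, i.e. 85.01 dB SPL.
So the woodworking router must be reduced from 94 to 85.01 dB SPL: IL = 8.99 dB.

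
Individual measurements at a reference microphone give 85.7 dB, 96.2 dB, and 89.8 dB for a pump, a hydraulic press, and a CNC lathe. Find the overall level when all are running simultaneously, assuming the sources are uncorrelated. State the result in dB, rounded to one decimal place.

97.4 dB

For uncorrelated sources the intensities add, so convert each level to linear form, sum, and take 10·log₁₀ of the total.
Σ 10^(L/10) = 10^(85.7/10) + 10^(96.2/10) + 10^(89.8/10) = 5.495e+09.
L_total = 10·log₁₀(5.495e+09) = 97.40 dB.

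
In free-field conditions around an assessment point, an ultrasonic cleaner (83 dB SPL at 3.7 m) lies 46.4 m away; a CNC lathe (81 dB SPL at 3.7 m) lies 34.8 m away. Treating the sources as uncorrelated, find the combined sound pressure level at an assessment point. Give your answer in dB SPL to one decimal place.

64.3 dB SPL

Propagate each source to the receiver with L = L_ref − 20·log₁₀(r/r_ref), then add intensities.
ultrasonic cleaner: 83 − 20·log₁₀(46.4/3.7) = 83 − 21.97 = 61.03 dB SPL.
CNC lathe: 81 − 20·log₁₀(34.8/3.7) = 81 − 19.47 = 61.53 dB SPL.
Σ 10^(L/10) = 2.692e+06 → L_total = 10·log₁₀(2.692e+06) = 64.30 dB SPL.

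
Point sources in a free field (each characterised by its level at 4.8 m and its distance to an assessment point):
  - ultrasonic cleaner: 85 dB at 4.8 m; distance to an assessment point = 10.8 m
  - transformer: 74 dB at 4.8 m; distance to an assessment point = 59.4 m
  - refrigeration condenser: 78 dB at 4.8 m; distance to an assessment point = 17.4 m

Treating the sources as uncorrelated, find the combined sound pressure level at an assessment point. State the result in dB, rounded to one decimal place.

78.3 dB

Propagate each source to the receiver with L = L_ref − 20·log₁₀(r/r_ref), then add intensities.
ultrasonic cleaner: 85 − 20·log₁₀(10.8/4.8) = 85 − 7.04 = 77.96 dB.
transformer: 74 − 20·log₁₀(59.4/4.8) = 74 − 21.85 = 52.15 dB.
refrigeration condenser: 78 − 20·log₁₀(17.4/4.8) = 78 − 11.19 = 66.81 dB.
Σ 10^(L/10) = 6.743e+07 → L_total = 10·log₁₀(6.743e+07) = 78.29 dB.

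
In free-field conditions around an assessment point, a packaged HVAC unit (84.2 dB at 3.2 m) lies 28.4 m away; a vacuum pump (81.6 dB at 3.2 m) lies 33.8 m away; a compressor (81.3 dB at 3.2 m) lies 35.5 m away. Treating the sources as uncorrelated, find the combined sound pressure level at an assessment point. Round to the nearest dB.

Propagate each source to the receiver with L = L_ref − 20·log₁₀(r/r_ref), then add intensities.
packaged HVAC unit: 84.2 − 20·log₁₀(28.4/3.2) = 84.2 − 18.96 = 65.24 dB.
vacuum pump: 81.6 − 20·log₁₀(33.8/3.2) = 81.6 − 20.48 = 61.12 dB.
compressor: 81.3 − 20·log₁₀(35.5/3.2) = 81.3 − 20.90 = 60.40 dB.
Σ 10^(L/10) = 5.731e+06 → L_total = 10·log₁₀(5.731e+06) = 67.58 dB.

68 dB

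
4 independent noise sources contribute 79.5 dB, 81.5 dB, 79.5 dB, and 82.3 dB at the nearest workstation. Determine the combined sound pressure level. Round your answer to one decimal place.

86.9 dB

For uncorrelated sources the intensities add, so convert each level to linear form, sum, and take 10·log₁₀ of the total.
Σ 10^(L/10) = 10^(79.5/10) + 10^(81.5/10) + 10^(79.5/10) + 10^(82.3/10) = 4.893e+08.
L_total = 10·log₁₀(4.893e+08) = 86.90 dB.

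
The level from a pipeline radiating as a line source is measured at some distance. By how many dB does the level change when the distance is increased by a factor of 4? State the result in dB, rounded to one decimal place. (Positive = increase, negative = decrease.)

-6.0 dB

A line source loses 3 dB per doubling of distance; generally ΔL = −10·log₁₀(r₂/r₁).
ΔL = −10·log₁₀(4) = -6.02 dB.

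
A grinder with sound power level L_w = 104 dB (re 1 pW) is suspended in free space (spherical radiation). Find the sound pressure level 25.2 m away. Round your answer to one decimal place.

L_p = L_w − 10·log₁₀(4π·r²) with r = 25.2 m.
4π·r² = 7980 m², 10·log₁₀ of that is 39.020 dB.
L_p = 104 − 39.020 = 64.98 dB.

65.0 dB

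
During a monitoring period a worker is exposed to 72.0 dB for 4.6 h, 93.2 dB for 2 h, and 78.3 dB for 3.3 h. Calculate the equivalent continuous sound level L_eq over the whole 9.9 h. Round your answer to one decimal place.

86.6 dB

Weight each interval's intensity by its duration and average over T = 9.9 h:
Σ tᵢ·10^(Lᵢ/10) = 4.6·10^(72.0/10) + 2·10^(93.2/10) + 3.3·10^(78.3/10) = 4.475e+09.
L_eq = 10·log₁₀(4.475e+09/9.9) = 86.55 dB.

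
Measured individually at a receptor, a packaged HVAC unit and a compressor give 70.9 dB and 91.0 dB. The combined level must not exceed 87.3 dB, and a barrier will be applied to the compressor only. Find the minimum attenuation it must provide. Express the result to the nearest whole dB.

Everything except the compressor sums to 10^(70.9/10) = 1.230e+07 in linear terms, 70.90 dB.
To meet 87.3 dB overall, the treated compressor may contribute at most 10^(87.3/10) − 1.230e+07 = 5.247e+08, i.e. 87.20 dB.
So the compressor must be reduced from 91.0 to 87.20 dB: IL = 3.80 dB.

4 dB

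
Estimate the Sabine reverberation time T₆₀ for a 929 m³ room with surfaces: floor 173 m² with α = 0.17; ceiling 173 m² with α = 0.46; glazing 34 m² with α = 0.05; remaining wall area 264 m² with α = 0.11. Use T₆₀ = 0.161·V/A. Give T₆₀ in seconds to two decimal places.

1.07 s

A = Σ Sᵢαᵢ = 173·0.17 + 173·0.46 + 34·0.05 + 264·0.11 = 139.73 m².
T₆₀ = 0.161·V/A = 0.161·929/139.73 = 1.070 s.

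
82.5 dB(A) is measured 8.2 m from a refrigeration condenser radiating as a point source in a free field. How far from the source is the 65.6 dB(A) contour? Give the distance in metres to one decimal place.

The 16.9 dB drop corresponds to a distance ratio of 10^(16.9/20) for a point source.
r₂ = 8.2·10^((82.5−65.6)/20) = 8.2·10^(16.9/20) = 57.39 m.

57.4 m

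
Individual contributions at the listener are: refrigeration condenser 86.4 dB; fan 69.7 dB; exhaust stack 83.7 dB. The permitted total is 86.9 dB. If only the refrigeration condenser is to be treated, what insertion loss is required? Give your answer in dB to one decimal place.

2.5 dB

The untreated sources together contribute 10^(69.7/10) + 10^(83.7/10) = 2.438e+08, i.e. 83.87 dB.
To meet 86.9 dB overall, the treated refrigeration condenser may contribute at most 10^(86.9/10) − 2.438e+08 = 2.460e+08, i.e. 83.91 dB.
So the refrigeration condenser must be reduced from 86.4 to 83.91 dB: IL = 2.49 dB.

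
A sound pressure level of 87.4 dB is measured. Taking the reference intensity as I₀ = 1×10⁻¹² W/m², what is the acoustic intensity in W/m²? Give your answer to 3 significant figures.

I/I₀ = 10^(87.4/10) = 5.495e+08, so I = 5.495e+08 × 10⁻¹² W/m².

0.000550 W/m²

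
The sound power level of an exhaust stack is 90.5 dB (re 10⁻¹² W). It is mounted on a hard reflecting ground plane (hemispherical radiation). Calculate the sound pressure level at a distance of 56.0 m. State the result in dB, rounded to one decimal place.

Free-field hemispherical radiation: L_p = L_w − 10·log₁₀(2π·r²), r = 56.0 m.
2π·r² = 1.97e+04 m², 10·log₁₀ of that is 42.946 dB.
L_p = 90.5 − 42.946 = 47.55 dB.

47.6 dB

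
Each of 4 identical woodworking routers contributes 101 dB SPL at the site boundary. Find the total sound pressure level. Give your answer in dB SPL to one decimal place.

L_total = L₁ + 10·log₁₀ N for N identical incoherent sources.
L_total = 101 + 10·log₁₀(4) = 101 + 6.021 = 107.02 dB SPL.

107.0 dB SPL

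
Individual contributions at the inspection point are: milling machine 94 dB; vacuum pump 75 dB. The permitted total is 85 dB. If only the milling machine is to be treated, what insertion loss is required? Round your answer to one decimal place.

9.5 dB

Fixed contribution from the other source: Σ 10^(L/10) = 10^(75/10) = 3.162e+07 (75.00 dB).
The limit corresponds to 10^(85/10) = 3.162e+08; subtracting the fixed part leaves 2.846e+08 for the milling machine, i.e. 84.54 dB.
So the milling machine must be reduced from 94 to 84.54 dB: IL = 9.46 dB.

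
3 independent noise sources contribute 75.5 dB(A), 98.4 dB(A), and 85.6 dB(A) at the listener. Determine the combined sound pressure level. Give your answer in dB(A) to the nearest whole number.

Incoherent sources combine by intensity addition: L_total = 10·log₁₀(Σ 10^(L_i/10)).
Σ 10^(L/10) = 10^(75.5/10) + 10^(98.4/10) + 10^(85.6/10) = 7.317e+09.
L_total = 10·log₁₀(7.317e+09) = 98.64 dB(A).

99 dB(A)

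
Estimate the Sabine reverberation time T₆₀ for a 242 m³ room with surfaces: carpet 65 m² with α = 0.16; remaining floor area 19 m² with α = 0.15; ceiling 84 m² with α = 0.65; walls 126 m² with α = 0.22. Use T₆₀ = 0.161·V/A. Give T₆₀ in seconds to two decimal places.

0.41 s

A = Σ Sᵢαᵢ = 65·0.16 + 19·0.15 + 84·0.65 + 126·0.22 = 95.57 m².
T₆₀ = 0.161 × 242 / 95.57 = 0.408 s.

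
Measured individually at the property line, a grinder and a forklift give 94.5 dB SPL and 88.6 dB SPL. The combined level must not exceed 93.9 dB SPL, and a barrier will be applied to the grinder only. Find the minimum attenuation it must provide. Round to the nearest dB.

2 dB

Fixed contribution from the other source: Σ 10^(L/10) = 10^(88.6/10) = 7.244e+08 (88.60 dB SPL).
The limit corresponds to 10^(93.9/10) = 2.455e+09; subtracting the fixed part leaves 1.730e+09 for the grinder, i.e. 92.38 dB SPL.
Required insertion loss = 94.5 − 92.38 = 2.12 dB.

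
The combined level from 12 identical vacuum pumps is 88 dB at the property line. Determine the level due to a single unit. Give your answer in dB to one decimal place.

77.2 dB

For N identical incoherent sources L_total = L₁ + 10·log₁₀ N, so L₁ = 88 − 10·log₁₀(12) = 88 − 10.792.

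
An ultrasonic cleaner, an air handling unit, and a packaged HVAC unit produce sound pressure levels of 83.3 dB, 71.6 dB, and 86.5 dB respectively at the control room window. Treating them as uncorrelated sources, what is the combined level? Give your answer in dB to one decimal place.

88.3 dB

For uncorrelated sources the intensities add, so convert each level to linear form, sum, and take 10·log₁₀ of the total.
Σ 10^(L/10) = 10^(83.3/10) + 10^(71.6/10) + 10^(86.5/10) = 6.749e+08.
L_total = 10·log₁₀(6.749e+08) = 88.29 dB.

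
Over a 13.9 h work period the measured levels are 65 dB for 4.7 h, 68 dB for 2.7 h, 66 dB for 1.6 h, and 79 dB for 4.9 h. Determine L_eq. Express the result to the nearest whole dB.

75 dB

Weight each interval's intensity by its duration and average over T = 13.9 h:
Σ tᵢ·10^(Lᵢ/10) = 4.7·10^(65/10) + 2.7·10^(68/10) + 1.6·10^(66/10) + 4.9·10^(79/10) = 4.275e+08.
L_eq = 10·log₁₀(4.275e+08/13.9) = 74.88 dB.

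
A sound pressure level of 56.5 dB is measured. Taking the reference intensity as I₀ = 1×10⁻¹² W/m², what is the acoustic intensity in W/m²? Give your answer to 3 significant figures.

4.47e-07 W/m²

I/I₀ = 10^(56.5/10) = 4.467e+05, so I = 4.467e+05 × 10⁻¹² W/m².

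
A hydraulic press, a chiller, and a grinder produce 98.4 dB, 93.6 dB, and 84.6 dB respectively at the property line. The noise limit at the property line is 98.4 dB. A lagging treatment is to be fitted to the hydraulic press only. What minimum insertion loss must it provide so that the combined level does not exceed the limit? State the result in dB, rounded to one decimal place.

2.0 dB

Everything except the hydraulic press sums to 10^(93.6/10) + 10^(84.6/10) = 2.579e+09 in linear terms, 94.11 dB.
To meet 98.4 dB overall, the treated hydraulic press may contribute at most 10^(98.4/10) − 2.579e+09 = 4.339e+09, i.e. 96.37 dB.
So the hydraulic press must be reduced from 98.4 to 96.37 dB: IL = 2.03 dB.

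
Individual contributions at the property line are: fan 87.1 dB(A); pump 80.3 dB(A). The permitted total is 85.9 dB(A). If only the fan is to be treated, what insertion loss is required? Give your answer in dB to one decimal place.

2.6 dB

The untreated sources together contribute 10^(80.3/10) = 1.072e+08, i.e. 80.30 dB(A).
The limit corresponds to 10^(85.9/10) = 3.890e+08; subtracting the fixed part leaves 2.819e+08 for the fan, i.e. 84.50 dB(A).
Required insertion loss = 87.1 − 84.50 = 2.60 dB.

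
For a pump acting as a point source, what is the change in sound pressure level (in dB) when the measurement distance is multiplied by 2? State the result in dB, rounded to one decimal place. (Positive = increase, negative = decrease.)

-6.0 dB

Point-source spreading: ΔL = −20·log₁₀(r₂/r₁).
ΔL = −20·log₁₀(2) = -6.02 dB.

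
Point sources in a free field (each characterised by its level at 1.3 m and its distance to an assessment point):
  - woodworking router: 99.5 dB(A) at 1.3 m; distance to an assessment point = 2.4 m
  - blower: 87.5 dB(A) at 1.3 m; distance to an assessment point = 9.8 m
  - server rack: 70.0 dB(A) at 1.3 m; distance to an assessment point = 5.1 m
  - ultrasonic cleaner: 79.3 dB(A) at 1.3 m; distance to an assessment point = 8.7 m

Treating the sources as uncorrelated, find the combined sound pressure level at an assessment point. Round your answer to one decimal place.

94.2 dB(A)

Apply inverse-square spreading to bring every level to the receiver, then sum 10^(L/10).
woodworking router: 99.5 − 20·log₁₀(2.4/1.3) = 99.5 − 5.33 = 94.17 dB(A).
blower: 87.5 − 20·log₁₀(9.8/1.3) = 87.5 − 17.55 = 69.95 dB(A).
server rack: 70.0 − 20·log₁₀(5.1/1.3) = 70.0 − 11.87 = 58.13 dB(A).
ultrasonic cleaner: 79.3 − 20·log₁₀(8.7/1.3) = 79.3 − 16.51 = 62.79 dB(A).
Σ 10^(L/10) = 2.627e+09 → L_total = 10·log₁₀(2.627e+09) = 94.20 dB(A).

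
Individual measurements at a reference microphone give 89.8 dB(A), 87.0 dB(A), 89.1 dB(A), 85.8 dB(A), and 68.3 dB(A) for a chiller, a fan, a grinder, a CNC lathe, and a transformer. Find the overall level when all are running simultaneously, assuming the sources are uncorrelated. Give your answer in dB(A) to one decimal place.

Incoherent sources combine by intensity addition: L_total = 10·log₁₀(Σ 10^(L_i/10)).
Σ 10^(L/10) = 10^(89.8/10) + 10^(87.0/10) + 10^(89.1/10) + 10^(85.8/10) + 10^(68.3/10) = 2.656e+09.
L_total = 10·log₁₀(2.656e+09) = 94.24 dB(A).

94.2 dB(A)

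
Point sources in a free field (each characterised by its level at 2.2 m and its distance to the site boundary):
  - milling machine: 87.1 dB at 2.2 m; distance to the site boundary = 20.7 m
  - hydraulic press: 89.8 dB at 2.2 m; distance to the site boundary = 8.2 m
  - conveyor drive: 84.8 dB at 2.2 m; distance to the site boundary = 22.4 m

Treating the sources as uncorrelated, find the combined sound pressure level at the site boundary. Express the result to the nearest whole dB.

79 dB

First find each source's level at the receiver (point-source: −20·log₁₀(r/r_ref)), then combine on an intensity basis.
milling machine: 87.1 − 20·log₁₀(20.7/2.2) = 87.1 − 19.47 = 67.63 dB.
hydraulic press: 89.8 − 20·log₁₀(8.2/2.2) = 89.8 − 11.43 = 78.37 dB.
conveyor drive: 84.8 − 20·log₁₀(22.4/2.2) = 84.8 − 20.16 = 64.64 dB.
Σ 10^(L/10) = 7.745e+07 → L_total = 10·log₁₀(7.745e+07) = 78.89 dB.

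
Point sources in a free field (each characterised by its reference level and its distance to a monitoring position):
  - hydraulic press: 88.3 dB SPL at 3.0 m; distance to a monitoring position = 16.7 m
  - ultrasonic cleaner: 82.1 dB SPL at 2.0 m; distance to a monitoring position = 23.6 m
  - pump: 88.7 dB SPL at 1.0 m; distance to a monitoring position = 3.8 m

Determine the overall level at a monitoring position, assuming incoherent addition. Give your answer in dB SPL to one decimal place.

78.7 dB SPL

Propagate each source to the receiver with L = L_ref − 20·log₁₀(r/r_ref), then add intensities.
hydraulic press: 88.3 − 20·log₁₀(16.7/3.0) = 88.3 − 14.91 = 73.39 dB SPL.
ultrasonic cleaner: 82.1 − 20·log₁₀(23.6/2.0) = 82.1 − 21.44 = 60.66 dB SPL.
pump: 88.7 − 20·log₁₀(3.8/1.0) = 88.7 − 11.60 = 77.10 dB SPL.
Σ 10^(L/10) = 7.432e+07 → L_total = 10·log₁₀(7.432e+07) = 78.71 dB SPL.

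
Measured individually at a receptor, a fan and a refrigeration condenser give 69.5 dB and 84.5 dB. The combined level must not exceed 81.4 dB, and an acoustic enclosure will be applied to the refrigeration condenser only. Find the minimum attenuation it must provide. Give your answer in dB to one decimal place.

3.4 dB

The untreated sources together contribute 10^(69.5/10) = 8.913e+06, i.e. 69.50 dB.
The limit corresponds to 10^(81.4/10) = 1.380e+08; subtracting the fixed part leaves 1.291e+08 for the refrigeration condenser, i.e. 81.11 dB.
Required insertion loss = 84.5 − 81.11 = 3.39 dB.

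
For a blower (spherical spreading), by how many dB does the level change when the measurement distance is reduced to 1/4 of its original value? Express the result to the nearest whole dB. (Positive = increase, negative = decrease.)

Point-source spreading: ΔL = −20·log₁₀(r₂/r₁).
ΔL = −20·log₁₀(0.25) = +12.04 dB.

+12 dB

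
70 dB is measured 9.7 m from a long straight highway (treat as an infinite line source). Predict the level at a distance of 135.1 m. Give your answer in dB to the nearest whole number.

59 dB

Line-source attenuation: ΔL = 10·log₁₀(r₂/r₁) = 10·log₁₀(135.1/9.7) = 11.439 dB.
L₂ = 70 − 10·log₁₀(135.1/9.7) = 70 − 11.439 = 58.56 dB.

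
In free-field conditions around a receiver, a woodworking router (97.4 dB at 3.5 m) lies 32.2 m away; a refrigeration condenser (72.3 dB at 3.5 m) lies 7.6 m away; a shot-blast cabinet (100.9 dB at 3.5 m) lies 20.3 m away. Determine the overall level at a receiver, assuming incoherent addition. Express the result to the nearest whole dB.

First find each source's level at the receiver (point-source: −20·log₁₀(r/r_ref)), then combine on an intensity basis.
woodworking router: 97.4 − 20·log₁₀(32.2/3.5) = 97.4 − 19.28 = 78.12 dB.
refrigeration condenser: 72.3 − 20·log₁₀(7.6/3.5) = 72.3 − 6.73 = 65.57 dB.
shot-blast cabinet: 100.9 − 20·log₁₀(20.3/3.5) = 100.9 − 15.27 = 85.63 dB.
Σ 10^(L/10) = 4.342e+08 → L_total = 10·log₁₀(4.342e+08) = 86.38 dB.

86 dB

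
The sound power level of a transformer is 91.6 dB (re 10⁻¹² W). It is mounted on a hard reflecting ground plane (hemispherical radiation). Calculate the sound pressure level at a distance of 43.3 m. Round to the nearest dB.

51 dB

The power spreads over a hemisphere of area 2π·r², so L_p = L_w − 10·log₁₀(2π·r²).
2π·r² = 1.178e+04 m², 10·log₁₀ of that is 40.712 dB.
L_p = 91.6 − 40.712 = 50.89 dB.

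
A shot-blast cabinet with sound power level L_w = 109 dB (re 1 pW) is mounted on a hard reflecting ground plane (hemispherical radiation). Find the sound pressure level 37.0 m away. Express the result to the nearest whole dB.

70 dB

L_p = L_w − 10·log₁₀(2π·r²) with r = 37.0 m.
2π·r² = 8602 m², 10·log₁₀ of that is 39.346 dB.
L_p = 109 − 39.346 = 69.65 dB.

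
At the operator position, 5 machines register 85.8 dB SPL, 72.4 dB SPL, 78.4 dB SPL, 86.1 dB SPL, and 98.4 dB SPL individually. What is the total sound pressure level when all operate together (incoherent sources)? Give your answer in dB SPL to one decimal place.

Incoherent sources combine by intensity addition: L_total = 10·log₁₀(Σ 10^(L_i/10)).
Σ 10^(L/10) = 10^(85.8/10) + 10^(72.4/10) + 10^(78.4/10) + 10^(86.1/10) + 10^(98.4/10) = 7.792e+09.
L_total = 10·log₁₀(7.792e+09) = 98.92 dB SPL.

98.9 dB SPL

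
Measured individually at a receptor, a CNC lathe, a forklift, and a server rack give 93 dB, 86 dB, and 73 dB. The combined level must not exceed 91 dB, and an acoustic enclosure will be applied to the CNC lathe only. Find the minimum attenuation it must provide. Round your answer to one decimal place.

Fixed contribution from the other sources: Σ 10^(L/10) = 10^(86/10) + 10^(73/10) = 4.181e+08 (86.21 dB).
To meet 91 dB overall, the treated CNC lathe may contribute at most 10^(91/10) − 4.181e+08 = 8.409e+08, i.e. 89.25 dB.
So the CNC lathe must be reduced from 93 to 89.25 dB: IL = 3.75 dB.

3.8 dB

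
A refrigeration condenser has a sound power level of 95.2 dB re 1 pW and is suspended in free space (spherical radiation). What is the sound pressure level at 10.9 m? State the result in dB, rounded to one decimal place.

Free-field spherical radiation: L_p = L_w − 10·log₁₀(4π·r²), r = 10.9 m.
4π·r² = 1493 m², 10·log₁₀ of that is 31.741 dB.
L_p = 95.2 − 31.741 = 63.46 dB.

63.5 dB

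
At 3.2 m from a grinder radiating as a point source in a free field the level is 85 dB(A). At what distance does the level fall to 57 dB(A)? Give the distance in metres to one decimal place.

The 28.0 dB drop corresponds to a distance ratio of 10^(28.0/20) for a point source.
r₂ = 3.2·10^((85−57)/20) = 3.2·10^(28.0/20) = 80.38 m.

80.4 m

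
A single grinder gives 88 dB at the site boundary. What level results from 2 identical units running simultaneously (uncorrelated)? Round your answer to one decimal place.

91.0 dB

With 2 equal, uncorrelated contributions the intensity is 2× that of one unit, giving a rise of 10·log₁₀ 2.
L_total = 88 + 10·log₁₀(2) = 88 + 3.010 = 91.01 dB.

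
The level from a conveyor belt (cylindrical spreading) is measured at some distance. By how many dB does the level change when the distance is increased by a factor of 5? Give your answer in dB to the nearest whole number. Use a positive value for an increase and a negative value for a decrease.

-7 dB

With cylindrical spreading the level changes by −10·log₁₀(r₂/r₁).
ΔL = −10·log₁₀(5) = -6.99 dB.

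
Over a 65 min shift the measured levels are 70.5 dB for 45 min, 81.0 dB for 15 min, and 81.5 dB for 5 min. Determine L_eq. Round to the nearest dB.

77 dB

L_eq = 10·log₁₀[(1/T)·Σ tᵢ·10^(Lᵢ/10)] with T = 65 min.
Σ tᵢ·10^(Lᵢ/10) = 45·10^(70.5/10) + 15·10^(81.0/10) + 5·10^(81.5/10) = 3.100e+09.
L_eq = 10·log₁₀(3.100e+09/65) = 76.78 dB.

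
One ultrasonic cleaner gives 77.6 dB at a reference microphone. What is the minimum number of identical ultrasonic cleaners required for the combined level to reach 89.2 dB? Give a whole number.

15

N identical sources give L₁ + 10·log₁₀ N, so require 10·log₁₀ N ≥ 89.2 − 77.6 = 11.6 dB.
N ≥ 10^(11.6/10) = 14.454, so N = 15.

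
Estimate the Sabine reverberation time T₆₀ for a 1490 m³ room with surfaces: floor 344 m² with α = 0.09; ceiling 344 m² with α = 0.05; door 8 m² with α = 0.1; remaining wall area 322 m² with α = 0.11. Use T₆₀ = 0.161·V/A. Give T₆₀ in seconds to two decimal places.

Summing Sᵢαᵢ: 344·0.09 + 344·0.05 + 8·0.1 + 322·0.11 = 84.38 m².
T₆₀ = 0.161 × 1490 / 84.38 = 2.843 s.

2.84 s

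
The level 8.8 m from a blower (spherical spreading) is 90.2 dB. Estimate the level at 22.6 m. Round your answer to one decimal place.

For a point source, L₂ = L₁ − 20·log₁₀(r₂/r₁).
L₂ = 90.2 − 20·log₁₀(22.6/8.8) = 90.2 − 8.193 = 82.01 dB.

82.0 dB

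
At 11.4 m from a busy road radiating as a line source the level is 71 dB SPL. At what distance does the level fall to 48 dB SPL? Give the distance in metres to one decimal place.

2274.6 m

The 23.0 dB drop corresponds to a distance ratio of 10^(23.0/10) for a line source.
r₂ = 11.4·10^((71−48)/10) = 11.4·10^(23.0/10) = 2274.60 m.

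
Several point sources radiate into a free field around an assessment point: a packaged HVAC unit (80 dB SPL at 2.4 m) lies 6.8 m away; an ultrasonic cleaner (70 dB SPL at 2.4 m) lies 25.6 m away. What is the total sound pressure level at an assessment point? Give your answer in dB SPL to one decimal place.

71.0 dB SPL

First find each source's level at the receiver (point-source: −20·log₁₀(r/r_ref)), then combine on an intensity basis.
packaged HVAC unit: 80 − 20·log₁₀(6.8/2.4) = 80 − 9.05 = 70.95 dB SPL.
ultrasonic cleaner: 70 − 20·log₁₀(25.6/2.4) = 70 − 20.56 = 49.44 dB SPL.
Σ 10^(L/10) = 1.254e+07 → L_total = 10·log₁₀(1.254e+07) = 70.98 dB SPL.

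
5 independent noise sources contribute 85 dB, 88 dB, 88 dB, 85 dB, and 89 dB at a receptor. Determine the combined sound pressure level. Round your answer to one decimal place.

Incoherent sources combine by intensity addition: L_total = 10·log₁₀(Σ 10^(L_i/10)).
Σ 10^(L/10) = 10^(85/10) + 10^(88/10) + 10^(88/10) + 10^(85/10) + 10^(89/10) = 2.689e+09.
L_total = 10·log₁₀(2.689e+09) = 94.30 dB.

94.3 dB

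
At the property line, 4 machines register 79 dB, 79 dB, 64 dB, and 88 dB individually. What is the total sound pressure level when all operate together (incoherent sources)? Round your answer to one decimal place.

Incoherent sources combine by intensity addition: L_total = 10·log₁₀(Σ 10^(L_i/10)).
Σ 10^(L/10) = 10^(79/10) + 10^(79/10) + 10^(64/10) + 10^(88/10) = 7.923e+08.
L_total = 10·log₁₀(7.923e+08) = 88.99 dB.

89.0 dB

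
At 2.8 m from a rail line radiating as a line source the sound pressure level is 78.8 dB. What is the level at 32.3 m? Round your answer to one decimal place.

68.2 dB

Cylindrical spreading from a line source gives a 10·log₁₀(r₂/r₁) drop.
L₂ = 78.8 − 10·log₁₀(32.3/2.8) = 78.8 − 10.620 = 68.18 dB.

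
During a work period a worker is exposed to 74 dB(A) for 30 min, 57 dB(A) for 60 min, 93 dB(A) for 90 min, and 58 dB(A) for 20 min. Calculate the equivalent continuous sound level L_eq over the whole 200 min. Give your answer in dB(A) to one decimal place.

L_eq = 10·log₁₀[(1/T)·Σ tᵢ·10^(Lᵢ/10)] with T = 200 min.
Σ tᵢ·10^(Lᵢ/10) = 30·10^(74/10) + 60·10^(57/10) + 90·10^(93/10) + 20·10^(58/10) = 1.804e+11.
L_eq = 10·log₁₀(1.804e+11/200) = 89.55 dB(A).

89.6 dB(A)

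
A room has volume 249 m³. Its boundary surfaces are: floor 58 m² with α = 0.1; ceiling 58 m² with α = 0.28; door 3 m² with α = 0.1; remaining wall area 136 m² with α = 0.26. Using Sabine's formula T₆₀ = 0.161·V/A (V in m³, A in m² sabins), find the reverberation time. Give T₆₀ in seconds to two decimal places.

A = Σ Sᵢαᵢ = 58·0.1 + 58·0.28 + 3·0.1 + 136·0.26 = 57.70 m².
T₆₀ = 0.161·V/A = 0.161·249/57.70 = 0.695 s.

0.69 s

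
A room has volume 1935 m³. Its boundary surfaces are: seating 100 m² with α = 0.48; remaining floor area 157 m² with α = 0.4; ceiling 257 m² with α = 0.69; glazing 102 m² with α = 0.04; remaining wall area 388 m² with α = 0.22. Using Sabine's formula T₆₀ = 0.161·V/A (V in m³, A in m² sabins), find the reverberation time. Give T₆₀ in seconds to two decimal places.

A = Σ Sᵢαᵢ = 100·0.48 + 157·0.4 + 257·0.69 + 102·0.04 + 388·0.22 = 377.57 m².
T₆₀ = 0.161 × 1935 / 377.57 = 0.825 s.

0.83 s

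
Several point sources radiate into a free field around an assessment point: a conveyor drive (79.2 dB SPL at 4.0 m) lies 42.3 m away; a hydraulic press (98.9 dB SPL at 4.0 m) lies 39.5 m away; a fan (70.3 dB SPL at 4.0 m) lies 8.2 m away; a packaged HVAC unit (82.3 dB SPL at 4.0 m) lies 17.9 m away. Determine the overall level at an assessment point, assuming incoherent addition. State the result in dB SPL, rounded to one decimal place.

Propagate each source to the receiver with L = L_ref − 20·log₁₀(r/r_ref), then add intensities.
conveyor drive: 79.2 − 20·log₁₀(42.3/4.0) = 79.2 − 20.49 = 58.71 dB SPL.
hydraulic press: 98.9 − 20·log₁₀(39.5/4.0) = 98.9 − 19.89 = 79.01 dB SPL.
fan: 70.3 − 20·log₁₀(8.2/4.0) = 70.3 − 6.24 = 64.06 dB SPL.
packaged HVAC unit: 82.3 − 20·log₁₀(17.9/4.0) = 82.3 − 13.02 = 69.28 dB SPL.
Σ 10^(L/10) = 9.138e+07 → L_total = 10·log₁₀(9.138e+07) = 79.61 dB SPL.

79.6 dB SPL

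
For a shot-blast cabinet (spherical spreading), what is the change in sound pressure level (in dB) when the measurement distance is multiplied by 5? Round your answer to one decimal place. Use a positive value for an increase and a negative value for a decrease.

-14.0 dB

With spherical spreading the level changes by −20·log₁₀(r₂/r₁).
ΔL = −20·log₁₀(5) = -13.98 dB.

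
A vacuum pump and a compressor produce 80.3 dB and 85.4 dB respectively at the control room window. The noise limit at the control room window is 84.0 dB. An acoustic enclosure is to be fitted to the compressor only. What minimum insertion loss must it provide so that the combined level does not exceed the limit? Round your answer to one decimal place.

3.8 dB

Everything except the compressor sums to 10^(80.3/10) = 1.072e+08 in linear terms, 80.30 dB.
The limit corresponds to 10^(84.0/10) = 2.512e+08; subtracting the fixed part leaves 1.440e+08 for the compressor, i.e. 81.58 dB.
Required insertion loss = 85.4 − 81.58 = 3.82 dB.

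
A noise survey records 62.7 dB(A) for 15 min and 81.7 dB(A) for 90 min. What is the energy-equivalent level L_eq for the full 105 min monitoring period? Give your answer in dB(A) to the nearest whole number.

The energy average is taken in the linear domain: L_eq = 10·log₁₀[(Σ tᵢ·10^(Lᵢ/10))/T], T = 105 min.
Σ tᵢ·10^(Lᵢ/10) = 15·10^(62.7/10) + 90·10^(81.7/10) = 1.334e+10.
L_eq = 10·log₁₀(1.334e+10/105) = 81.04 dB(A).

81 dB(A)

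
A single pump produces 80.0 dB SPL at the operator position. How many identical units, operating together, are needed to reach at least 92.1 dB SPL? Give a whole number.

17

The shortfall is 92.1 − 80.0 = 12.1 dB, and N units add 10·log₁₀ N, so need 10·log₁₀ N ≥ 12.1.
N ≥ 10^(12.1/10) = 16.218, so N = 17.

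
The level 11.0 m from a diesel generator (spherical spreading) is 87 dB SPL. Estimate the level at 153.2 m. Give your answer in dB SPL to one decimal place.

64.1 dB SPL

Spherical spreading from a point source gives a 20·log₁₀(r₂/r₁) drop.
L₂ = 87 − 20·log₁₀(153.2/11.0) = 87 − 22.877 = 64.12 dB SPL.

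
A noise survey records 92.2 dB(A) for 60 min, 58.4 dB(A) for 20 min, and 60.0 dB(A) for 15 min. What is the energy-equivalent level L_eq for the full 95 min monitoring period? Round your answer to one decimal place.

Weight each interval's intensity by its duration and average over T = 95 min:
Σ tᵢ·10^(Lᵢ/10) = 60·10^(92.2/10) + 20·10^(58.4/10) + 15·10^(60.0/10) = 9.960e+10.
L_eq = 10·log₁₀(9.960e+10/95) = 90.21 dB(A).

90.2 dB(A)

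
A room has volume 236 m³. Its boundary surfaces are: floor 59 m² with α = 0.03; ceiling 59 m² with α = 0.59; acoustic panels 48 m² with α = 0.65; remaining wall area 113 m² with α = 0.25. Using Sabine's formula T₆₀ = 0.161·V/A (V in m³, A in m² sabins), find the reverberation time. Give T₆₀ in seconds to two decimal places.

Total absorption A = 59·0.03 + 59·0.59 + 48·0.65 + 113·0.25 = 96.03 m² sabins.
T₆₀ = 0.161·V/A = 0.161·236/96.03 = 0.396 s.

0.40 s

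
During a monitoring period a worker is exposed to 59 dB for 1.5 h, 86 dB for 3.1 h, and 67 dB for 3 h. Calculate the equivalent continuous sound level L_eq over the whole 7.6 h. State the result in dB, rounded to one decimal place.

Weight each interval's intensity by its duration and average over T = 7.6 h:
Σ tᵢ·10^(Lᵢ/10) = 1.5·10^(59/10) + 3.1·10^(86/10) + 3·10^(67/10) = 1.250e+09.
L_eq = 10·log₁₀(1.250e+09/7.6) = 82.16 dB.

82.2 dB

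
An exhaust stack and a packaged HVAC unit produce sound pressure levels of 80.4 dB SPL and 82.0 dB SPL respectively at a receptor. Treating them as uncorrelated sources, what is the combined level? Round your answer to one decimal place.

For uncorrelated sources the intensities add, so convert each level to linear form, sum, and take 10·log₁₀ of the total.
Σ 10^(L/10) = 10^(80.4/10) + 10^(82.0/10) = 2.681e+08.
L_total = 10·log₁₀(2.681e+08) = 84.28 dB SPL.

84.3 dB SPL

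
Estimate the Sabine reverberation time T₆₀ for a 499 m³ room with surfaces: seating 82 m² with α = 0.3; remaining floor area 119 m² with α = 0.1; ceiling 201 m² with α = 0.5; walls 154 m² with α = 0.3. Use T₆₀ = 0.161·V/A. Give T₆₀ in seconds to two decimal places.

A = Σ Sᵢαᵢ = 82·0.3 + 119·0.1 + 201·0.5 + 154·0.3 = 183.20 m².
T₆₀ = 0.161·V/A = 0.161·499/183.20 = 0.439 s.

0.44 s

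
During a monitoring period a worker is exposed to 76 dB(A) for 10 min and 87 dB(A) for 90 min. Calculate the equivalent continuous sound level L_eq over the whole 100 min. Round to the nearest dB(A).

87 dB(A)

L_eq = 10·log₁₀[(1/T)·Σ tᵢ·10^(Lᵢ/10)] with T = 100 min.
Σ tᵢ·10^(Lᵢ/10) = 10·10^(76/10) + 90·10^(87/10) = 4.550e+10.
L_eq = 10·log₁₀(4.550e+10/100) = 86.58 dB(A).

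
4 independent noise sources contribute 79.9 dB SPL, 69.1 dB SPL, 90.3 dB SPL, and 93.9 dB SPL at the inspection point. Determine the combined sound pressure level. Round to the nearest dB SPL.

Incoherent sources combine by intensity addition: L_total = 10·log₁₀(Σ 10^(L_i/10)).
Σ 10^(L/10) = 10^(79.9/10) + 10^(69.1/10) + 10^(90.3/10) + 10^(93.9/10) = 3.632e+09.
L_total = 10·log₁₀(3.632e+09) = 95.60 dB SPL.

96 dB SPL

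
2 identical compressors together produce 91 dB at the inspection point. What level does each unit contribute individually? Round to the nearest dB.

88 dB

2 equal contributions raise the level by 10·log₁₀ 2 = 3.010 dB, so each unit alone gives 91 − 3.010.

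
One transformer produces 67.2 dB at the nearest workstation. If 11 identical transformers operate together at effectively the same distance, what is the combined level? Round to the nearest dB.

L_total = L₁ + 10·log₁₀ N for N identical incoherent sources.
L_total = 67.2 + 10·log₁₀(11) = 67.2 + 10.414 = 77.61 dB.

78 dB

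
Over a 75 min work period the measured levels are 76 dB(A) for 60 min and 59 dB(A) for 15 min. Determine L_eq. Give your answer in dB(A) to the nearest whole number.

75 dB(A)

Weight each interval's intensity by its duration and average over T = 75 min:
Σ tᵢ·10^(Lᵢ/10) = 60·10^(76/10) + 15·10^(59/10) = 2.401e+09.
L_eq = 10·log₁₀(2.401e+09/75) = 75.05 dB(A).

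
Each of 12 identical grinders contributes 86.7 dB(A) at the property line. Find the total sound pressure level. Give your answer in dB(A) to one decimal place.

97.5 dB(A)

L_total = L₁ + 10·log₁₀ N for N identical incoherent sources.
L_total = 86.7 + 10·log₁₀(12) = 86.7 + 10.792 = 97.49 dB(A).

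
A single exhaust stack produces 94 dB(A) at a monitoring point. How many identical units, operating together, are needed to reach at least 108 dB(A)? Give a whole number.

26

Need L₁ + 10·log₁₀ N ≥ 108, i.e. log₁₀ N ≥ 1.40.
N ≥ 10^(14.0/10) = 25.119, so N = 26.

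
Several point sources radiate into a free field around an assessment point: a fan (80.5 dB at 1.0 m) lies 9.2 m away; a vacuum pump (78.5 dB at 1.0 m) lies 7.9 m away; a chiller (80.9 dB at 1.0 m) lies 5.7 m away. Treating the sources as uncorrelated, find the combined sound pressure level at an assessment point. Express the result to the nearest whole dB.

Propagate each source to the receiver with L = L_ref − 20·log₁₀(r/r_ref), then add intensities.
fan: 80.5 − 20·log₁₀(9.2/1.0) = 80.5 − 19.28 = 61.22 dB.
vacuum pump: 78.5 − 20·log₁₀(7.9/1.0) = 78.5 − 17.95 = 60.55 dB.
chiller: 80.9 − 20·log₁₀(5.7/1.0) = 80.9 − 15.12 = 65.78 dB.
Σ 10^(L/10) = 6.247e+06 → L_total = 10·log₁₀(6.247e+06) = 67.96 dB.

68 dB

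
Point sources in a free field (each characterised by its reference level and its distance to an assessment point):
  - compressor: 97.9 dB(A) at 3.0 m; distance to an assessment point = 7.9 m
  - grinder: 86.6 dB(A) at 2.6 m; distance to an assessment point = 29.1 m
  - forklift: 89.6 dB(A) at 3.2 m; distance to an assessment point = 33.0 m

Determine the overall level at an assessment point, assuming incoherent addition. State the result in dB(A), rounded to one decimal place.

89.5 dB(A)

Propagate each source to the receiver with L = L_ref − 20·log₁₀(r/r_ref), then add intensities.
compressor: 97.9 − 20·log₁₀(7.9/3.0) = 97.9 − 8.41 = 89.49 dB(A).
grinder: 86.6 − 20·log₁₀(29.1/2.6) = 86.6 − 20.98 = 65.62 dB(A).
forklift: 89.6 − 20·log₁₀(33.0/3.2) = 89.6 − 20.27 = 69.33 dB(A).
Σ 10^(L/10) = 9.014e+08 → L_total = 10·log₁₀(9.014e+08) = 89.55 dB(A).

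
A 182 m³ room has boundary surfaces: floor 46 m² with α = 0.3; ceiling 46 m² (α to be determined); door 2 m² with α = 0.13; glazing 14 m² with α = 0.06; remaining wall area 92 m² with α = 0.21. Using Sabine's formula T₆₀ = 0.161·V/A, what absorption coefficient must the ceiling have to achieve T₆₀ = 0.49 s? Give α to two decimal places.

0.56

A = 0.161·V/T₆₀ = 0.161·182/0.49 = 59.80 m² sabins.
Absorption from the other surfaces = 46·0.3 + 2·0.13 + 14·0.06 + 92·0.21 = 34.22 m², so the ceiling must supply 25.58 m² over 46 m².
α = 25.58/46 = 0.556.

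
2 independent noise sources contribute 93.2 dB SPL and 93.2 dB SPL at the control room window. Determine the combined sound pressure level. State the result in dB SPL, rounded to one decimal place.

Incoherent sources combine by intensity addition: L_total = 10·log₁₀(Σ 10^(L_i/10)).
Σ 10^(L/10) = 10^(93.2/10) + 10^(93.2/10) = 4.179e+09.
L_total = 10·log₁₀(4.179e+09) = 96.21 dB SPL.

96.2 dB SPL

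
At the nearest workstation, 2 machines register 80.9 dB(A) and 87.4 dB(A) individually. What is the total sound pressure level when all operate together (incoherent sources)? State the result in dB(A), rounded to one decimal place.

For uncorrelated sources the intensities add, so convert each level to linear form, sum, and take 10·log₁₀ of the total.
Σ 10^(L/10) = 10^(80.9/10) + 10^(87.4/10) = 6.726e+08.
L_total = 10·log₁₀(6.726e+08) = 88.28 dB(A).

88.3 dB(A)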